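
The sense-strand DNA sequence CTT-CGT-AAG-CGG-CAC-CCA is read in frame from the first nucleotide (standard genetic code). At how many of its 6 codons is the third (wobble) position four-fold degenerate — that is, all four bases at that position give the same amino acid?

4

Codon 1 CTT (Leu): third position 4-fold.
Codon 2 CGT (Arg): third position 4-fold.
Codon 3 AAG (Lys): third position 2-fold.
Codon 4 CGG (Arg): third position 4-fold.
Codon 5 CAC (His): third position 2-fold.
Codon 6 CCA (Pro): third position 4-fold.
Four-fold degenerate third positions: 4.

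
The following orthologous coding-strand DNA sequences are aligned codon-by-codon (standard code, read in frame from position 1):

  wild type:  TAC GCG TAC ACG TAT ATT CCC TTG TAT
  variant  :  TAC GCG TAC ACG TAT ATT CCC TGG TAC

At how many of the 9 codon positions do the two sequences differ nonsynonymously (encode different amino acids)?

1

Codon 1: TAC Tyr / TAC Tyr — identical.
Codon 2: GCG Ala / GCG Ala — identical.
Codon 3: TAC Tyr / TAC Tyr — identical.
Codon 4: ACG Thr / ACG Thr — identical.
Codon 5: TAT Tyr / TAT Tyr — identical.
Codon 6: ATT Ile / ATT Ile — identical.
Codon 7: CCC Pro / CCC Pro — identical.
Codon 8: TTG Leu / TGG Trp — nonsynonymous.
Codon 9: TAT Tyr / TAC Tyr — synonymous.
Nonsynonymous differences: 1.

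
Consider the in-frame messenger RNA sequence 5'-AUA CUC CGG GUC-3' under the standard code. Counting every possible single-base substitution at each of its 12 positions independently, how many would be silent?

12

Codon 1 (AUA, Ile): 2 synonymous substitutions.
Codon 2 (CUC, Leu): 3 synonymous substitutions.
Codon 3 (CGG, Arg): 4 synonymous substitutions.
Codon 4 (GUC, Val): 3 synonymous substitutions.
Total: 2 + 3 + 4 + 3 = 12.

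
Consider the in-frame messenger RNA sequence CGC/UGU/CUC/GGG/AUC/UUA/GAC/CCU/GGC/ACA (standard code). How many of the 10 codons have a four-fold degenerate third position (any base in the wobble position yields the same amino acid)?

Codon 1 CGC (Arg): third position 4-fold.
Codon 2 UGU (Cys): third position 2-fold.
Codon 3 CUC (Leu): third position 4-fold.
Codon 4 GGG (Gly): third position 4-fold.
Codon 5 AUC (Ile): third position 3-fold.
Codon 6 UUA (Leu): third position 2-fold.
Codon 7 GAC (Asp): third position 2-fold.
Codon 8 CCU (Pro): third position 4-fold.
Codon 9 GGC (Gly): third position 4-fold.
Codon 10 ACA (Thr): third position 4-fold.
Four-fold degenerate third positions: 6.

6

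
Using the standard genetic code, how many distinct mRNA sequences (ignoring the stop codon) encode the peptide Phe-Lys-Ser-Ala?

96

Phe: 2 codons.
Lys: 2 codons.
Ser: 6 codons.
Ala: 4 codons.
2 × 2 × 6 × 4 = 96.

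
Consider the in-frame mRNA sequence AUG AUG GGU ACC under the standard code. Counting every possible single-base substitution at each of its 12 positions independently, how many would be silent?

Codon 1 (AUG, Met): 0 synonymous substitutions.
Codon 2 (AUG, Met): 0 synonymous substitutions.
Codon 3 (GGU, Gly): 3 synonymous substitutions.
Codon 4 (ACC, Thr): 3 synonymous substitutions.
Total: 0 + 0 + 3 + 3 = 6.

6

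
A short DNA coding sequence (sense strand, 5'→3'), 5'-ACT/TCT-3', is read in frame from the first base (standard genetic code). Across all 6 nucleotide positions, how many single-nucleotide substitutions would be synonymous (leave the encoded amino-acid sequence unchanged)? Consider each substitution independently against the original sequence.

Codon 1 (ACT, Thr): 3 synonymous substitutions.
Codon 2 (TCT, Ser): 3 synonymous substitutions.
Total: 3 + 3 = 6.

6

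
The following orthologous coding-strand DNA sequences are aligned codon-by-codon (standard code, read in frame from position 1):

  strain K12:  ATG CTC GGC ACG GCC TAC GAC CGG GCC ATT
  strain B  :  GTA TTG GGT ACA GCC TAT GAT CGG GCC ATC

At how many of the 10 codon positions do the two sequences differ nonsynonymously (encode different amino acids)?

Codon 1: ATG Met / GTA Val — nonsynonymous.
Codon 2: CTC Leu / TTG Leu — synonymous.
Codon 3: GGC Gly / GGT Gly — synonymous.
Codon 4: ACG Thr / ACA Thr — synonymous.
Codon 5: GCC Ala / GCC Ala — identical.
Codon 6: TAC Tyr / TAT Tyr — synonymous.
Codon 7: GAC Asp / GAT Asp — synonymous.
Codon 8: CGG Arg / CGG Arg — identical.
Codon 9: GCC Ala / GCC Ala — identical.
Codon 10: ATT Ile / ATC Ile — synonymous.
Nonsynonymous differences: 1.

1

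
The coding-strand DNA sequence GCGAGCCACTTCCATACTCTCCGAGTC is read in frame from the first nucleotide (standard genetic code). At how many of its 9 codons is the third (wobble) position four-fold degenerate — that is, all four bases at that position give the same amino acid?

Codon 1 GCG (Ala): third position 4-fold.
Codon 2 AGC (Ser): third position 2-fold.
Codon 3 CAC (His): third position 2-fold.
Codon 4 TTC (Phe): third position 2-fold.
Codon 5 CAT (His): third position 2-fold.
Codon 6 ACT (Thr): third position 4-fold.
Codon 7 CTC (Leu): third position 4-fold.
Codon 8 CGA (Arg): third position 4-fold.
Codon 9 GTC (Val): third position 4-fold.
Four-fold degenerate third positions: 5.

5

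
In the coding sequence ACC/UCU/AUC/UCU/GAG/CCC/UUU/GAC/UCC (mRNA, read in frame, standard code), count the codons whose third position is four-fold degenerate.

5

Codon 1 ACC (Thr): third position 4-fold.
Codon 2 UCU (Ser): third position 4-fold.
Codon 3 AUC (Ile): third position 3-fold.
Codon 4 UCU (Ser): third position 4-fold.
Codon 5 GAG (Glu): third position 2-fold.
Codon 6 CCC (Pro): third position 4-fold.
Codon 7 UUU (Phe): third position 2-fold.
Codon 8 GAC (Asp): third position 2-fold.
Codon 9 UCC (Ser): third position 4-fold.
Four-fold degenerate third positions: 5.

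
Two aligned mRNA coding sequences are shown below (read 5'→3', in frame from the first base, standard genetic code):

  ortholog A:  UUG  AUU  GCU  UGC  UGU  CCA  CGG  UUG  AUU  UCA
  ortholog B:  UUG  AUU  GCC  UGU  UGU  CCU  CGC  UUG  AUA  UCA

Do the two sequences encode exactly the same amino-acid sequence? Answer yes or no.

yes

Codon 1: UUG Leu / UUG Leu — identical.
Codon 2: AUU Ile / AUU Ile — identical.
Codon 3: GCU Ala / GCC Ala — synonymous.
Codon 4: UGC Cys / UGU Cys — synonymous.
Codon 5: UGU Cys / UGU Cys — identical.
Codon 6: CCA Pro / CCU Pro — synonymous.
Codon 7: CGG Arg / CGC Arg — synonymous.
Codon 8: UUG Leu / UUG Leu — identical.
Codon 9: AUU Ile / AUA Ile — synonymous.
Codon 10: UCA Ser / UCA Ser — identical.
Nonsynonymous differences: 0 → same protein.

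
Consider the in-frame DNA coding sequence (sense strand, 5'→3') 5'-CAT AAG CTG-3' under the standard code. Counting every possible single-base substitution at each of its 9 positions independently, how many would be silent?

6

Codon 1 (CAT, His): 1 synonymous substitution.
Codon 2 (AAG, Lys): 1 synonymous substitution.
Codon 3 (CTG, Leu): 4 synonymous substitutions.
Total: 1 + 1 + 4 = 6.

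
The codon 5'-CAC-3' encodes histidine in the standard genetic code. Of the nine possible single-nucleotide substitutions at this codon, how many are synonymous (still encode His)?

1

Position 1: none → 0 synonymous.
Position 2: none → 0 synonymous.
Position 3: CAU → 1 synonymous.
Total: 0 + 0 + 1 = 1.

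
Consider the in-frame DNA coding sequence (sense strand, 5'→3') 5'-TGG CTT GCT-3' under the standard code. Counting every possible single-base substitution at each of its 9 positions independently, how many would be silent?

6

Codon 1 (TGG, Trp): 0 synonymous substitutions.
Codon 2 (CTT, Leu): 3 synonymous substitutions.
Codon 3 (GCT, Ala): 3 synonymous substitutions.
Total: 0 + 3 + 3 = 6.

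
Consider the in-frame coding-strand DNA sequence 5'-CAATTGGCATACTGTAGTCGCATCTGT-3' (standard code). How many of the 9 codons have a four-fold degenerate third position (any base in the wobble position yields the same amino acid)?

Codon 1 CAA (Gln): third position 2-fold.
Codon 2 TTG (Leu): third position 2-fold.
Codon 3 GCA (Ala): third position 4-fold.
Codon 4 TAC (Tyr): third position 2-fold.
Codon 5 TGT (Cys): third position 2-fold.
Codon 6 AGT (Ser): third position 2-fold.
Codon 7 CGC (Arg): third position 4-fold.
Codon 8 ATC (Ile): third position 3-fold.
Codon 9 TGT (Cys): third position 2-fold.
Four-fold degenerate third positions: 2.

2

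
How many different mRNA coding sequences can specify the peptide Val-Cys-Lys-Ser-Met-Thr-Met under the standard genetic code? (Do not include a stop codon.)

384

Val: 4 codons.
Cys: 2 codons.
Lys: 2 codons.
Ser: 6 codons.
Met: 1 codon.
Thr: 4 codons.
Met: 1 codon.
4 × 2 × 2 × 6 × 1 × 4 × 1 = 384.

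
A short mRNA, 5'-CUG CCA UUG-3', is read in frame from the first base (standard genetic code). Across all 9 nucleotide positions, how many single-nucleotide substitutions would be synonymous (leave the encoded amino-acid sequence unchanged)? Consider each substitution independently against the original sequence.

9

Codon 1 (CUG, Leu): 4 synonymous substitutions.
Codon 2 (CCA, Pro): 3 synonymous substitutions.
Codon 3 (UUG, Leu): 2 synonymous substitutions.
Total: 4 + 3 + 2 = 9.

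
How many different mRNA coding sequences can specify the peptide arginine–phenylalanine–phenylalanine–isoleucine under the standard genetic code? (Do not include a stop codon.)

72

Arg: 6 codons.
Phe: 2 codons.
Phe: 2 codons.
Ile: 3 codons.
6 × 2 × 2 × 3 = 72.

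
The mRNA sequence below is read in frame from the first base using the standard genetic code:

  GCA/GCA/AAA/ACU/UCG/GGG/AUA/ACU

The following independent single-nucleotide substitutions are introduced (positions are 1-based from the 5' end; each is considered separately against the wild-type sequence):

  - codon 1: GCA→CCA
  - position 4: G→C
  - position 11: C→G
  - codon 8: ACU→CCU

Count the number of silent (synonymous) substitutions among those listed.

Codon 1: GCA (Ala) → CCA (Pro) — missense.
Codon 2: GCA (Ala) → CCA (Pro) — missense.
Codon 4: ACU (Thr) → AGU (Ser) — missense.
Codon 8: ACU (Thr) → CCU (Pro) — missense.
Synonymous: 0 of 4.

0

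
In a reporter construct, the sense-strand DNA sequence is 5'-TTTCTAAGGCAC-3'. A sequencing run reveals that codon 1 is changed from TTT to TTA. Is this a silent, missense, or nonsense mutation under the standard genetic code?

Position 3 falls in codon 1: TTT → Phe.
After the substitution the codon is TTA → Leu.
Phe ≠ Leu, so this is a missense mutation.

missense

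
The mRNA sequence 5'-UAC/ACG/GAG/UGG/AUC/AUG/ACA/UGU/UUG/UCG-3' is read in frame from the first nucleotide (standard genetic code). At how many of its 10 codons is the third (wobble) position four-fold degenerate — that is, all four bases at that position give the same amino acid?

Codon 1 UAC (Tyr): third position 2-fold.
Codon 2 ACG (Thr): third position 4-fold.
Codon 3 GAG (Glu): third position 2-fold.
Codon 4 UGG (Trp): third position 1-fold.
Codon 5 AUC (Ile): third position 3-fold.
Codon 6 AUG (Met): third position 1-fold.
Codon 7 ACA (Thr): third position 4-fold.
Codon 8 UGU (Cys): third position 2-fold.
Codon 9 UUG (Leu): third position 2-fold.
Codon 10 UCG (Ser): third position 4-fold.
Four-fold degenerate third positions: 3.

3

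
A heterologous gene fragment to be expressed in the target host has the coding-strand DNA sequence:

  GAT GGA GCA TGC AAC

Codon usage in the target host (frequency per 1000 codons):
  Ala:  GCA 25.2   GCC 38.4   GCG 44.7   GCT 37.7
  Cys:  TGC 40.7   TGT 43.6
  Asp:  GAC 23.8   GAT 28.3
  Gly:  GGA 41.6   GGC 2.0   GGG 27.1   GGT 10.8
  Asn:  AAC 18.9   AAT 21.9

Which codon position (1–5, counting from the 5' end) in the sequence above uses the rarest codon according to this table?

Codon 1 GAT (Asp): 28.3 per 1000.
Codon 2 GGA (Gly): 41.6 per 1000.
Codon 3 GCA (Ala): 25.2 per 1000.
Codon 4 TGC (Cys): 40.7 per 1000.
Codon 5 AAC (Asn): 18.9 per 1000.
Lowest frequency is 18.9 at codon 5.

5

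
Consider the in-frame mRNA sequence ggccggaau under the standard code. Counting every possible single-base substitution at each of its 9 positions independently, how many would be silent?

Codon 1 (GGC, Gly): 3 synonymous substitutions.
Codon 2 (CGG, Arg): 4 synonymous substitutions.
Codon 3 (AAU, Asn): 1 synonymous substitution.
Total: 3 + 4 + 1 = 8.

8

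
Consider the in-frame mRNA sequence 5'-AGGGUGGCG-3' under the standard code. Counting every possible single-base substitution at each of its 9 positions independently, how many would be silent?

8

Codon 1 (AGG, Arg): 2 synonymous substitutions.
Codon 2 (GUG, Val): 3 synonymous substitutions.
Codon 3 (GCG, Ala): 3 synonymous substitutions.
Total: 2 + 3 + 3 = 8.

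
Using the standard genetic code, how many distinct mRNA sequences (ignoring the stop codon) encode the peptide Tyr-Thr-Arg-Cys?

96

Tyr: 2 codons.
Thr: 4 codons.
Arg: 6 codons.
Cys: 2 codons.
2 × 4 × 6 × 2 = 96.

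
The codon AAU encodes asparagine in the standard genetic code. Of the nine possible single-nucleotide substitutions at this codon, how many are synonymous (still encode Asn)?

Position 1: none → 0 synonymous.
Position 2: none → 0 synonymous.
Position 3: AAC → 1 synonymous.
Total: 0 + 0 + 1 = 1.

1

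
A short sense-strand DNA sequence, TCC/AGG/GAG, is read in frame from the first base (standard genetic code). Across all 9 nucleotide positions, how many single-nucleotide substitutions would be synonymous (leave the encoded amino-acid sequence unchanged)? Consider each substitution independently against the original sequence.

6

Codon 1 (TCC, Ser): 3 synonymous substitutions.
Codon 2 (AGG, Arg): 2 synonymous substitutions.
Codon 3 (GAG, Glu): 1 synonymous substitution.
Total: 3 + 2 + 1 = 6.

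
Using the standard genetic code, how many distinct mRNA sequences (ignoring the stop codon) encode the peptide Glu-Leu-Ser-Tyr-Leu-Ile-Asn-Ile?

Glu: 2 codons.
Leu: 6 codons.
Ser: 6 codons.
Tyr: 2 codons.
Leu: 6 codons.
Ile: 3 codons.
Asn: 2 codons.
Ile: 3 codons.
2 × 6 × 6 × 2 × 6 × 3 × 2 × 3 = 15552.

15552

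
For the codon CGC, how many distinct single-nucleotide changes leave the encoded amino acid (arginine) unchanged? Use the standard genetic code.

3

Position 1: none → 0 synonymous.
Position 2: none → 0 synonymous.
Position 3: CGT, CGA, CGG → 3 synonymous.
Total: 0 + 0 + 3 = 3.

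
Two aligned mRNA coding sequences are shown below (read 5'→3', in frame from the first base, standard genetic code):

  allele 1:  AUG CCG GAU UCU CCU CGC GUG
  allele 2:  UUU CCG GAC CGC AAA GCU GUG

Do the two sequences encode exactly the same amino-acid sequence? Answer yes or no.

Codon 1: AUG Met / UUU Phe — nonsynonymous.
Codon 2: CCG Pro / CCG Pro — identical.
Codon 3: GAU Asp / GAC Asp — synonymous.
Codon 4: UCU Ser / CGC Arg — nonsynonymous.
Codon 5: CCU Pro / AAA Lys — nonsynonymous.
Codon 6: CGC Arg / GCU Ala — nonsynonymous.
Codon 7: GUG Val / GUG Val — identical.
Nonsynonymous differences: 4 → different protein.

no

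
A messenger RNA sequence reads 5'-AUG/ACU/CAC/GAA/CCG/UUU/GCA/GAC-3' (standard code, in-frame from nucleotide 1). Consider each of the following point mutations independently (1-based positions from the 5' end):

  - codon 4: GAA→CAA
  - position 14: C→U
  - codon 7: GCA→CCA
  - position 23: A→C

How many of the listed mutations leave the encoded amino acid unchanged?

0

Codon 4: GAA (Glu) → CAA (Gln) — missense.
Codon 5: CCG (Pro) → CUG (Leu) — missense.
Codon 7: GCA (Ala) → CCA (Pro) — missense.
Codon 8: GAC (Asp) → GCC (Ala) — missense.
Synonymous: 0 of 4.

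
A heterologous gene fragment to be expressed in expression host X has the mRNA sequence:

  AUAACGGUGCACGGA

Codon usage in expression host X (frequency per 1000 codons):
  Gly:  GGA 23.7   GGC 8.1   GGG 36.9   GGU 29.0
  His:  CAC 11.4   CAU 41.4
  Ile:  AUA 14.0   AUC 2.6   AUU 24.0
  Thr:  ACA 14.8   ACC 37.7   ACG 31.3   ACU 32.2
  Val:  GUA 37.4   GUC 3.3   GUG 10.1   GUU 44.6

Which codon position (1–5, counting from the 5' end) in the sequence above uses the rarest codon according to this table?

3

Codon 1 AUA (Ile): 14.0 per 1000.
Codon 2 ACG (Thr): 31.3 per 1000.
Codon 3 GUG (Val): 10.1 per 1000.
Codon 4 CAC (His): 11.4 per 1000.
Codon 5 GGA (Gly): 23.7 per 1000.
Lowest frequency is 10.1 at codon 3.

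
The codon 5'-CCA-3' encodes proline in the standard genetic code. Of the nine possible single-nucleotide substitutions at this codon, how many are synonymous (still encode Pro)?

Position 1: none → 0 synonymous.
Position 2: none → 0 synonymous.
Position 3: CCT, CCC, CCG → 3 synonymous.
Total: 0 + 0 + 3 = 3.

3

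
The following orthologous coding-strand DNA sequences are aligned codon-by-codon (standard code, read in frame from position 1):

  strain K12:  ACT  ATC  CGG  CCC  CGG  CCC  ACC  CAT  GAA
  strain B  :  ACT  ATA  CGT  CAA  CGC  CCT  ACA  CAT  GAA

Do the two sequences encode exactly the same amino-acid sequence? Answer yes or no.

no

Codon 1: ACT Thr / ACT Thr — identical.
Codon 2: ATC Ile / ATA Ile — synonymous.
Codon 3: CGG Arg / CGT Arg — synonymous.
Codon 4: CCC Pro / CAA Gln — nonsynonymous.
Codon 5: CGG Arg / CGC Arg — synonymous.
Codon 6: CCC Pro / CCT Pro — synonymous.
Codon 7: ACC Thr / ACA Thr — synonymous.
Codon 8: CAT His / CAT His — identical.
Codon 9: GAA Glu / GAA Glu — identical.
Nonsynonymous differences: 1 → different protein.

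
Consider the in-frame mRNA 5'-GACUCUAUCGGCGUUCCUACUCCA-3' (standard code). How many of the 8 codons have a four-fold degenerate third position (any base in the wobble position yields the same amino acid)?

6

Codon 1 GAC (Asp): third position 2-fold.
Codon 2 UCU (Ser): third position 4-fold.
Codon 3 AUC (Ile): third position 3-fold.
Codon 4 GGC (Gly): third position 4-fold.
Codon 5 GUU (Val): third position 4-fold.
Codon 6 CCU (Pro): third position 4-fold.
Codon 7 ACU (Thr): third position 4-fold.
Codon 8 CCA (Pro): third position 4-fold.
Four-fold degenerate third positions: 6.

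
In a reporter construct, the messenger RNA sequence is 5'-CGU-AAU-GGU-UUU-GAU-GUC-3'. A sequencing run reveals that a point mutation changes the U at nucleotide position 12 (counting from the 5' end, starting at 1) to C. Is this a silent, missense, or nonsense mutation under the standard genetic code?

silent

Position 12 falls in codon 4: UUU → Phe.
After the substitution the codon is UUC → Phe.
Both encode Phe, so the change is synonymous.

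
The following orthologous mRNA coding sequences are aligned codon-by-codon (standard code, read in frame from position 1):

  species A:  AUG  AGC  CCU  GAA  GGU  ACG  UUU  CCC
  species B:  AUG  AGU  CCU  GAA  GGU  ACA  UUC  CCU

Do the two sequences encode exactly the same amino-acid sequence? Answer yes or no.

yes

Codon 1: AUG Met / AUG Met — identical.
Codon 2: AGC Ser / AGU Ser — synonymous.
Codon 3: CCU Pro / CCU Pro — identical.
Codon 4: GAA Glu / GAA Glu — identical.
Codon 5: GGU Gly / GGU Gly — identical.
Codon 6: ACG Thr / ACA Thr — synonymous.
Codon 7: UUU Phe / UUC Phe — synonymous.
Codon 8: CCC Pro / CCU Pro — synonymous.
Nonsynonymous differences: 0 → same protein.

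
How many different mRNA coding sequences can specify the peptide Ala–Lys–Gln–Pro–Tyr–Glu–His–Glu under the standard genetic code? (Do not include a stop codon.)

1024

Ala: 4 codons.
Lys: 2 codons.
Gln: 2 codons.
Pro: 4 codons.
Tyr: 2 codons.
Glu: 2 codons.
His: 2 codons.
Glu: 2 codons.
4 × 2 × 2 × 4 × 2 × 2 × 2 × 2 = 1024.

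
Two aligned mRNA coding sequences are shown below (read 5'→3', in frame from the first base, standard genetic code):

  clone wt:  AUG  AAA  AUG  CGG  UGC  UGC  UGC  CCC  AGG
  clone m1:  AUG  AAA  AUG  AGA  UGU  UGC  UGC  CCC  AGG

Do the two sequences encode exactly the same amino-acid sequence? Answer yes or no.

yes

Codon 1: AUG Met / AUG Met — identical.
Codon 2: AAA Lys / AAA Lys — identical.
Codon 3: AUG Met / AUG Met — identical.
Codon 4: CGG Arg / AGA Arg — synonymous.
Codon 5: UGC Cys / UGU Cys — synonymous.
Codon 6: UGC Cys / UGC Cys — identical.
Codon 7: UGC Cys / UGC Cys — identical.
Codon 8: CCC Pro / CCC Pro — identical.
Codon 9: AGG Arg / AGG Arg — identical.
Nonsynonymous differences: 0 → same protein.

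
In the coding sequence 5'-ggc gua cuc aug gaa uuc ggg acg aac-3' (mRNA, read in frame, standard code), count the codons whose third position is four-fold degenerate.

Codon 1 GGC (Gly): third position 4-fold.
Codon 2 GUA (Val): third position 4-fold.
Codon 3 CUC (Leu): third position 4-fold.
Codon 4 AUG (Met): third position 1-fold.
Codon 5 GAA (Glu): third position 2-fold.
Codon 6 UUC (Phe): third position 2-fold.
Codon 7 GGG (Gly): third position 4-fold.
Codon 8 ACG (Thr): third position 4-fold.
Codon 9 AAC (Asn): third position 2-fold.
Four-fold degenerate third positions: 5.

5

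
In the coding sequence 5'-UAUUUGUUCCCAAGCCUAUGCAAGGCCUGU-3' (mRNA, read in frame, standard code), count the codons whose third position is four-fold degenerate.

Codon 1 UAU (Tyr): third position 2-fold.
Codon 2 UUG (Leu): third position 2-fold.
Codon 3 UUC (Phe): third position 2-fold.
Codon 4 CCA (Pro): third position 4-fold.
Codon 5 AGC (Ser): third position 2-fold.
Codon 6 CUA (Leu): third position 4-fold.
Codon 7 UGC (Cys): third position 2-fold.
Codon 8 AAG (Lys): third position 2-fold.
Codon 9 GCC (Ala): third position 4-fold.
Codon 10 UGU (Cys): third position 2-fold.
Four-fold degenerate third positions: 3.

3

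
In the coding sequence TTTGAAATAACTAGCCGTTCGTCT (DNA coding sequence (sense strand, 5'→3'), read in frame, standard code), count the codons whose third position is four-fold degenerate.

Codon 1 TTT (Phe): third position 2-fold.
Codon 2 GAA (Glu): third position 2-fold.
Codon 3 ATA (Ile): third position 3-fold.
Codon 4 ACT (Thr): third position 4-fold.
Codon 5 AGC (Ser): third position 2-fold.
Codon 6 CGT (Arg): third position 4-fold.
Codon 7 TCG (Ser): third position 4-fold.
Codon 8 TCT (Ser): third position 4-fold.
Four-fold degenerate third positions: 4.

4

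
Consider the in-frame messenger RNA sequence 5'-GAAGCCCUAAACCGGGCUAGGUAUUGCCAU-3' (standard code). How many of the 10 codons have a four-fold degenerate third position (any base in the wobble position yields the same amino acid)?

4

Codon 1 GAA (Glu): third position 2-fold.
Codon 2 GCC (Ala): third position 4-fold.
Codon 3 CUA (Leu): third position 4-fold.
Codon 4 AAC (Asn): third position 2-fold.
Codon 5 CGG (Arg): third position 4-fold.
Codon 6 GCU (Ala): third position 4-fold.
Codon 7 AGG (Arg): third position 2-fold.
Codon 8 UAU (Tyr): third position 2-fold.
Codon 9 UGC (Cys): third position 2-fold.
Codon 10 CAU (His): third position 2-fold.
Four-fold degenerate third positions: 4.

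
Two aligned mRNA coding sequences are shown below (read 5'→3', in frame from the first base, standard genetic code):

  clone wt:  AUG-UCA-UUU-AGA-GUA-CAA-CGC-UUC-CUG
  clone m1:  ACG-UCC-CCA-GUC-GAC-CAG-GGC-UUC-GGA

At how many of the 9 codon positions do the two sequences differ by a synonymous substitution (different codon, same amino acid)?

Codon 1: AUG Met / ACG Thr — nonsynonymous.
Codon 2: UCA Ser / UCC Ser — synonymous.
Codon 3: UUU Phe / CCA Pro — nonsynonymous.
Codon 4: AGA Arg / GUC Val — nonsynonymous.
Codon 5: GUA Val / GAC Asp — nonsynonymous.
Codon 6: CAA Gln / CAG Gln — synonymous.
Codon 7: CGC Arg / GGC Gly — nonsynonymous.
Codon 8: UUC Phe / UUC Phe — identical.
Codon 9: CUG Leu / GGA Gly — nonsynonymous.
Synonymous differences: 2.

2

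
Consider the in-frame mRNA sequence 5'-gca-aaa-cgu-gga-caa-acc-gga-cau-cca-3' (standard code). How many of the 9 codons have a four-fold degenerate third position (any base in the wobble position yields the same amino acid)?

6

Codon 1 GCA (Ala): third position 4-fold.
Codon 2 AAA (Lys): third position 2-fold.
Codon 3 CGU (Arg): third position 4-fold.
Codon 4 GGA (Gly): third position 4-fold.
Codon 5 CAA (Gln): third position 2-fold.
Codon 6 ACC (Thr): third position 4-fold.
Codon 7 GGA (Gly): third position 4-fold.
Codon 8 CAU (His): third position 2-fold.
Codon 9 CCA (Pro): third position 4-fold.
Four-fold degenerate third positions: 6.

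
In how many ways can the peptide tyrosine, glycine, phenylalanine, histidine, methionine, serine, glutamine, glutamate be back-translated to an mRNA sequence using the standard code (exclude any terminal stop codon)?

768

Tyr: 2 codons.
Gly: 4 codons.
Phe: 2 codons.
His: 2 codons.
Met: 1 codon.
Ser: 6 codons.
Gln: 2 codons.
Glu: 2 codons.
2 × 4 × 2 × 2 × 1 × 6 × 2 × 2 = 768.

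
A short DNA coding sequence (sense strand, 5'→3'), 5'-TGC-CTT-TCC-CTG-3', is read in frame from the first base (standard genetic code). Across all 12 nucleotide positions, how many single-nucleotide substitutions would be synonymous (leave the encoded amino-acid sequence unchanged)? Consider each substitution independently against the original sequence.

11

Codon 1 (TGC, Cys): 1 synonymous substitution.
Codon 2 (CTT, Leu): 3 synonymous substitutions.
Codon 3 (TCC, Ser): 3 synonymous substitutions.
Codon 4 (CTG, Leu): 4 synonymous substitutions.
Total: 1 + 3 + 3 + 4 = 11.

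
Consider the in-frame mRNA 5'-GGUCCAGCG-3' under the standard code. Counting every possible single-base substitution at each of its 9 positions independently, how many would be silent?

Codon 1 (GGU, Gly): 3 synonymous substitutions.
Codon 2 (CCA, Pro): 3 synonymous substitutions.
Codon 3 (GCG, Ala): 3 synonymous substitutions.
Total: 3 + 3 + 3 = 9.

9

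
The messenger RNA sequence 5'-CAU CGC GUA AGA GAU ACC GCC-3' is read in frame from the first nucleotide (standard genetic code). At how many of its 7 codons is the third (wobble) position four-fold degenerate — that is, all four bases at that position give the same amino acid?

Codon 1 CAU (His): third position 2-fold.
Codon 2 CGC (Arg): third position 4-fold.
Codon 3 GUA (Val): third position 4-fold.
Codon 4 AGA (Arg): third position 2-fold.
Codon 5 GAU (Asp): third position 2-fold.
Codon 6 ACC (Thr): third position 4-fold.
Codon 7 GCC (Ala): third position 4-fold.
Four-fold degenerate third positions: 4.

4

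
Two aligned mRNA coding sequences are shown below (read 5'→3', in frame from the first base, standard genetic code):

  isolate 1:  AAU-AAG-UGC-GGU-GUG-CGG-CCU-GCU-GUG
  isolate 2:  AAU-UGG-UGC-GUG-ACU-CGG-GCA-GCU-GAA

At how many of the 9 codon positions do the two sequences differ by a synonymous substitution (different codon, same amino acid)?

0

Codon 1: AAU Asn / AAU Asn — identical.
Codon 2: AAG Lys / UGG Trp — nonsynonymous.
Codon 3: UGC Cys / UGC Cys — identical.
Codon 4: GGU Gly / GUG Val — nonsynonymous.
Codon 5: GUG Val / ACU Thr — nonsynonymous.
Codon 6: CGG Arg / CGG Arg — identical.
Codon 7: CCU Pro / GCA Ala — nonsynonymous.
Codon 8: GCU Ala / GCU Ala — identical.
Codon 9: GUG Val / GAA Glu — nonsynonymous.
Synonymous differences: 0.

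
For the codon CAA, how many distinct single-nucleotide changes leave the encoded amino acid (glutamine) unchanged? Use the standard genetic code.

Position 1: none → 0 synonymous.
Position 2: none → 0 synonymous.
Position 3: CAG → 1 synonymous.
Total: 0 + 0 + 1 = 1.

1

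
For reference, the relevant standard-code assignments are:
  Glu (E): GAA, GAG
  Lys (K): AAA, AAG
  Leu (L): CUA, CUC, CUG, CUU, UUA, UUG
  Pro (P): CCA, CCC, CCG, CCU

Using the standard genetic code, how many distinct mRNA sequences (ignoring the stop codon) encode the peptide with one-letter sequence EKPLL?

Glu: 2 codons.
Lys: 2 codons.
Pro: 4 codons.
Leu: 6 codons.
Leu: 6 codons.
2 × 2 × 4 × 6 × 6 = 576.

576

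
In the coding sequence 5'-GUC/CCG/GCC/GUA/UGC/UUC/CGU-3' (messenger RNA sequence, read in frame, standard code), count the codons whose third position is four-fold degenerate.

Codon 1 GUC (Val): third position 4-fold.
Codon 2 CCG (Pro): third position 4-fold.
Codon 3 GCC (Ala): third position 4-fold.
Codon 4 GUA (Val): third position 4-fold.
Codon 5 UGC (Cys): third position 2-fold.
Codon 6 UUC (Phe): third position 2-fold.
Codon 7 CGU (Arg): third position 4-fold.
Four-fold degenerate third positions: 5.

5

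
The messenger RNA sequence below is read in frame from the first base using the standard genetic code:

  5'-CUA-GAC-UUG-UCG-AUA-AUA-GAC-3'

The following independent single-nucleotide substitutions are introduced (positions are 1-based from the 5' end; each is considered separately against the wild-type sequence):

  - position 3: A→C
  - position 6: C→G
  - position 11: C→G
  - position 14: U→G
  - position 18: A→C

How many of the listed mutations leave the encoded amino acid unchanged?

2

Codon 1: CUA (Leu) → CUC (Leu) — synonymous.
Codon 2: GAC (Asp) → GAG (Glu) — missense.
Codon 4: UCG (Ser) → UGG (Trp) — missense.
Codon 5: AUA (Ile) → AGA (Arg) — missense.
Codon 6: AUA (Ile) → AUC (Ile) — synonymous.
Synonymous: 2 of 5.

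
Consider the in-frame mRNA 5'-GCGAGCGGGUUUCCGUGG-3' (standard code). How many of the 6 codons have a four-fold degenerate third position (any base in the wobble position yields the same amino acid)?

Codon 1 GCG (Ala): third position 4-fold.
Codon 2 AGC (Ser): third position 2-fold.
Codon 3 GGG (Gly): third position 4-fold.
Codon 4 UUU (Phe): third position 2-fold.
Codon 5 CCG (Pro): third position 4-fold.
Codon 6 UGG (Trp): third position 1-fold.
Four-fold degenerate third positions: 3.

3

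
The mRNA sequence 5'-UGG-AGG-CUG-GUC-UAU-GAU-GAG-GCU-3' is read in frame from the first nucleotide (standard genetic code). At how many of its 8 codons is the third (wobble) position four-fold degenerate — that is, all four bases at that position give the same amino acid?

3

Codon 1 UGG (Trp): third position 1-fold.
Codon 2 AGG (Arg): third position 2-fold.
Codon 3 CUG (Leu): third position 4-fold.
Codon 4 GUC (Val): third position 4-fold.
Codon 5 UAU (Tyr): third position 2-fold.
Codon 6 GAU (Asp): third position 2-fold.
Codon 7 GAG (Glu): third position 2-fold.
Codon 8 GCU (Ala): third position 4-fold.
Four-fold degenerate third positions: 3.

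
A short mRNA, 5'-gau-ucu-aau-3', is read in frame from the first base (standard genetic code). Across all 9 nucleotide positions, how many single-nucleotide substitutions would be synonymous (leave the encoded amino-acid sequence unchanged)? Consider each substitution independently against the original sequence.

Codon 1 (GAU, Asp): 1 synonymous substitution.
Codon 2 (UCU, Ser): 3 synonymous substitutions.
Codon 3 (AAU, Asn): 1 synonymous substitution.
Total: 1 + 3 + 1 = 5.

5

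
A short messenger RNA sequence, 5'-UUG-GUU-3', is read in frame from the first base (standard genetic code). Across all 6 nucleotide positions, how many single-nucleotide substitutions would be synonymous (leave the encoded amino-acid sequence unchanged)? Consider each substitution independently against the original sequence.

Codon 1 (UUG, Leu): 2 synonymous substitutions.
Codon 2 (GUU, Val): 3 synonymous substitutions.
Total: 2 + 3 = 5.

5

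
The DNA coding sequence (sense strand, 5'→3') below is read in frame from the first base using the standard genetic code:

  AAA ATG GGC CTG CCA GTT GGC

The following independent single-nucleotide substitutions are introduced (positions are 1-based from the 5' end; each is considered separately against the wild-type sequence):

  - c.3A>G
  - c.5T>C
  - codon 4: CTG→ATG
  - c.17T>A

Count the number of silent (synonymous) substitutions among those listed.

1

Codon 1: AAA (Lys) → AAG (Lys) — synonymous.
Codon 2: ATG (Met) → ACG (Thr) — missense.
Codon 4: CTG (Leu) → ATG (Met) — missense.
Codon 6: GTT (Val) → GAT (Asp) — missense.
Synonymous: 1 of 4.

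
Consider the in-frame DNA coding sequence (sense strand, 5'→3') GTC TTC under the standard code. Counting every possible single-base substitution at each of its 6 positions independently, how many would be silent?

Codon 1 (GTC, Val): 3 synonymous substitutions.
Codon 2 (TTC, Phe): 1 synonymous substitution.
Total: 3 + 1 = 4.

4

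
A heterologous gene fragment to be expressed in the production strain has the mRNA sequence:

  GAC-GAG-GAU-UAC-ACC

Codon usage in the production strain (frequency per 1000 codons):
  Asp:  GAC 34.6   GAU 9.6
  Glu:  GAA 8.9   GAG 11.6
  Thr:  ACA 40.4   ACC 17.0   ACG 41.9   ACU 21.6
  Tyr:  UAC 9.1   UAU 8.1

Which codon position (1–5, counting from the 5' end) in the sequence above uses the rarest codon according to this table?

Codon 1 GAC (Asp): 34.6 per 1000.
Codon 2 GAG (Glu): 11.6 per 1000.
Codon 3 GAU (Asp): 9.6 per 1000.
Codon 4 UAC (Tyr): 9.1 per 1000.
Codon 5 ACC (Thr): 17.0 per 1000.
Lowest frequency is 9.1 at codon 4.

4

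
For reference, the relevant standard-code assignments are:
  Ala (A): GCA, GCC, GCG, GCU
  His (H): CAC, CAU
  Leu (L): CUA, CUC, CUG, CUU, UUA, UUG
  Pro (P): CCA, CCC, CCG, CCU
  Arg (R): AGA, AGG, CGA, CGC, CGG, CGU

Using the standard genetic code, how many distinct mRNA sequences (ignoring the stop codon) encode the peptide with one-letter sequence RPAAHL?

4608

Arg: 6 codons.
Pro: 4 codons.
Ala: 4 codons.
Ala: 4 codons.
His: 2 codons.
Leu: 6 codons.
6 × 4 × 4 × 4 × 2 × 6 = 4608.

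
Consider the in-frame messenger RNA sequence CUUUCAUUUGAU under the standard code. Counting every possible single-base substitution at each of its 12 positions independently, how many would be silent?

Codon 1 (CUU, Leu): 3 synonymous substitutions.
Codon 2 (UCA, Ser): 3 synonymous substitutions.
Codon 3 (UUU, Phe): 1 synonymous substitution.
Codon 4 (GAU, Asp): 1 synonymous substitution.
Total: 3 + 3 + 1 + 1 = 8.

8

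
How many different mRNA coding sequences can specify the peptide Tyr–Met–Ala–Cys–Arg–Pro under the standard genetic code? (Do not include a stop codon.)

Tyr: 2 codons.
Met: 1 codon.
Ala: 4 codons.
Cys: 2 codons.
Arg: 6 codons.
Pro: 4 codons.
2 × 1 × 4 × 2 × 6 × 4 = 384.

384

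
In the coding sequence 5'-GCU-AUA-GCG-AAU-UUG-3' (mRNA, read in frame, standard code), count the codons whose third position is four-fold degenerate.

Codon 1 GCU (Ala): third position 4-fold.
Codon 2 AUA (Ile): third position 3-fold.
Codon 3 GCG (Ala): third position 4-fold.
Codon 4 AAU (Asn): third position 2-fold.
Codon 5 UUG (Leu): third position 2-fold.
Four-fold degenerate third positions: 2.

2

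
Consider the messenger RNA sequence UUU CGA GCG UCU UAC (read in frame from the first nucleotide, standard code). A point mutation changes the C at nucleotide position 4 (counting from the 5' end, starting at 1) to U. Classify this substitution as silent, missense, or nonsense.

nonsense

Position 4 falls in codon 2: CGA → Arg.
After the substitution the codon is UGA → Stop.
The new codon is a stop codon, so this is a nonsense mutation.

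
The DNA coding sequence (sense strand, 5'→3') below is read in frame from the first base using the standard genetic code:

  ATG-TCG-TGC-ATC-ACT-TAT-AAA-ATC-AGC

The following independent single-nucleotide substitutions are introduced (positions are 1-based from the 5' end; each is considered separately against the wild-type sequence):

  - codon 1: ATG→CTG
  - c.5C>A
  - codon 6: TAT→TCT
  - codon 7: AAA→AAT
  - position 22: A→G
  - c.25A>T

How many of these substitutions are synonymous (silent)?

Codon 1: ATG (Met) → CTG (Leu) — missense.
Codon 2: TCG (Ser) → TAG (Stop) — nonsense.
Codon 6: TAT (Tyr) → TCT (Ser) — missense.
Codon 7: AAA (Lys) → AAT (Asn) — missense.
Codon 8: ATC (Ile) → GTC (Val) — missense.
Codon 9: AGC (Ser) → TGC (Cys) — missense.
Synonymous: 0 of 6.

0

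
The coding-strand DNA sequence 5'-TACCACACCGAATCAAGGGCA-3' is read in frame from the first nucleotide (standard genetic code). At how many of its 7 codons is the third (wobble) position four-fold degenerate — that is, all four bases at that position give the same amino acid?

Codon 1 TAC (Tyr): third position 2-fold.
Codon 2 CAC (His): third position 2-fold.
Codon 3 ACC (Thr): third position 4-fold.
Codon 4 GAA (Glu): third position 2-fold.
Codon 5 TCA (Ser): third position 4-fold.
Codon 6 AGG (Arg): third position 2-fold.
Codon 7 GCA (Ala): third position 4-fold.
Four-fold degenerate third positions: 3.

3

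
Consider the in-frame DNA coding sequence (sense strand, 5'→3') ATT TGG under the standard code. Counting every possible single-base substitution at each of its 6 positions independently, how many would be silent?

Codon 1 (ATT, Ile): 2 synonymous substitutions.
Codon 2 (TGG, Trp): 0 synonymous substitutions.
Total: 2 + 0 = 2.

2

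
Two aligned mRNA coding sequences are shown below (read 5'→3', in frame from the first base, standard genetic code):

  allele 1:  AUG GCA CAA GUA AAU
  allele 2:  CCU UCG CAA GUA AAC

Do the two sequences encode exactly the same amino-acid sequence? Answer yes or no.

Codon 1: AUG Met / CCU Pro — nonsynonymous.
Codon 2: GCA Ala / UCG Ser — nonsynonymous.
Codon 3: CAA Gln / CAA Gln — identical.
Codon 4: GUA Val / GUA Val — identical.
Codon 5: AAU Asn / AAC Asn — synonymous.
Nonsynonymous differences: 2 → different protein.

no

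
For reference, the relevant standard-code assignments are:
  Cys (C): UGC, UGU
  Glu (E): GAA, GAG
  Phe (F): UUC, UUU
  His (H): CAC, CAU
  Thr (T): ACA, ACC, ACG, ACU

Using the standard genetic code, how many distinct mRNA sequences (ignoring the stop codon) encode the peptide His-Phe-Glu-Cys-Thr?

His: 2 codons.
Phe: 2 codons.
Glu: 2 codons.
Cys: 2 codons.
Thr: 4 codons.
2 × 2 × 2 × 2 × 4 = 64.

64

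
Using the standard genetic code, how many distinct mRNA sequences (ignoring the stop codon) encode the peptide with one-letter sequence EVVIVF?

Glu: 2 codons.
Val: 4 codons.
Val: 4 codons.
Ile: 3 codons.
Val: 4 codons.
Phe: 2 codons.
2 × 4 × 4 × 3 × 4 × 2 = 768.

768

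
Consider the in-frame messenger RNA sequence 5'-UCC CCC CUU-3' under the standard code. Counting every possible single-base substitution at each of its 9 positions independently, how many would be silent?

9

Codon 1 (UCC, Ser): 3 synonymous substitutions.
Codon 2 (CCC, Pro): 3 synonymous substitutions.
Codon 3 (CUU, Leu): 3 synonymous substitutions.
Total: 3 + 3 + 3 = 9.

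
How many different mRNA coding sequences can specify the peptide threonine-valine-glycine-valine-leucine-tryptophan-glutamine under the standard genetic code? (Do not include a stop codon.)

3072

Thr: 4 codons.
Val: 4 codons.
Gly: 4 codons.
Val: 4 codons.
Leu: 6 codons.
Trp: 1 codon.
Gln: 2 codons.
4 × 4 × 4 × 4 × 6 × 1 × 2 = 3072.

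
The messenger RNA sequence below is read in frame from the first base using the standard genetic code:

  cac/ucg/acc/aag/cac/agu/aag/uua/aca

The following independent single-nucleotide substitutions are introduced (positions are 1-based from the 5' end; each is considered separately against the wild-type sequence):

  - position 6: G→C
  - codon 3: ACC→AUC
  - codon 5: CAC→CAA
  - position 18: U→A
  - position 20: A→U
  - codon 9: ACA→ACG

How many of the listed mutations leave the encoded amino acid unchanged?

Codon 2: UCG (Ser) → UCC (Ser) — synonymous.
Codon 3: ACC (Thr) → AUC (Ile) — missense.
Codon 5: CAC (His) → CAA (Gln) — missense.
Codon 6: AGU (Ser) → AGA (Arg) — missense.
Codon 7: AAG (Lys) → AUG (Met) — missense.
Codon 9: ACA (Thr) → ACG (Thr) — synonymous.
Synonymous: 2 of 6.

2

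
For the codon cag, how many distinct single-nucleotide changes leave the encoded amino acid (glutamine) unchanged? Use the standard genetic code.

1

Position 1: none → 0 synonymous.
Position 2: none → 0 synonymous.
Position 3: CAA → 1 synonymous.
Total: 0 + 0 + 1 = 1.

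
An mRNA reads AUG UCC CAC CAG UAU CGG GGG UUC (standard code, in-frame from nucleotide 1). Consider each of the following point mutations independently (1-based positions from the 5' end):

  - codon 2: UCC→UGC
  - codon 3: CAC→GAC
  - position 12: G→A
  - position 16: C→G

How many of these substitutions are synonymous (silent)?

Codon 2: UCC (Ser) → UGC (Cys) — missense.
Codon 3: CAC (His) → GAC (Asp) — missense.
Codon 4: CAG (Gln) → CAA (Gln) — synonymous.
Codon 6: CGG (Arg) → GGG (Gly) — missense.
Synonymous: 1 of 4.

1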